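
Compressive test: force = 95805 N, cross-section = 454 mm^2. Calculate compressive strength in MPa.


CS = 95805 / 454 = 211.0 MPa

211.0


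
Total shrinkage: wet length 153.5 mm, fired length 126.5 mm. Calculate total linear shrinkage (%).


TS = (153.5 - 126.5) / 153.5 * 100 = 17.59%

17.59


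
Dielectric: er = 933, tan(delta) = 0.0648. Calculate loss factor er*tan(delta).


Loss = 933 * 0.0648 = 60.458

60.458


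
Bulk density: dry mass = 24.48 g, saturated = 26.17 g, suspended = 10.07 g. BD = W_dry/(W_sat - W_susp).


BD = 24.48 / (26.17 - 10.07) = 24.48 / 16.1 = 1.52 g/cm^3

1.52


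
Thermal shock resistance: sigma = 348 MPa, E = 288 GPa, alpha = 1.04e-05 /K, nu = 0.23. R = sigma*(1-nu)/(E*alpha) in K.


R = 348*(1-0.23)/(288*1000*1.04e-05) = 89 K

89


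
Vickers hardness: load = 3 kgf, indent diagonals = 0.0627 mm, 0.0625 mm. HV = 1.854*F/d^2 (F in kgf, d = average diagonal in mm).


d_avg = (0.0627+0.0625)/2 = 0.0626 mm
HV = 1.854*3/0.0626^2 = 1419

1419


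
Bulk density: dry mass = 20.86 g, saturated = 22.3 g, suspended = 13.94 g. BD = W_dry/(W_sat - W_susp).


BD = 20.86 / (22.3 - 13.94) = 20.86 / 8.36 = 2.495 g/cm^3

2.495


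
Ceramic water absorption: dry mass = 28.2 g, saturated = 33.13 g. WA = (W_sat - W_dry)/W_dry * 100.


WA = (33.13 - 28.2) / 28.2 * 100 = 17.48%

17.48


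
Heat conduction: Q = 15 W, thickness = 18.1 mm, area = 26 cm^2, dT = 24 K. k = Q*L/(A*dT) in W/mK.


k = 15*18.1/1000/(26/10000*24) = 4.35 W/mK

4.35


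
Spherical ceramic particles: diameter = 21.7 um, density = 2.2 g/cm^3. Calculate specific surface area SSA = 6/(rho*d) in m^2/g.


SSA = 6 / (2.2 * 21.7) = 0.126 m^2/g

0.126


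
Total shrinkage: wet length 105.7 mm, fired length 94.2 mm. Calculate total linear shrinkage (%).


TS = (105.7 - 94.2) / 105.7 * 100 = 10.88%

10.88


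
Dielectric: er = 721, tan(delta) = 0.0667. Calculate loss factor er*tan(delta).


Loss = 721 * 0.0667 = 48.091

48.091


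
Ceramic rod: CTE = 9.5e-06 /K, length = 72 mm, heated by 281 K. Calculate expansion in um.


dL = 9.5e-06 * 72 * 281 * 1000 = 192.204 um

192.204


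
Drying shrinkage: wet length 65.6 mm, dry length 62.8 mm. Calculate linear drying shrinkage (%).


DS = (65.6 - 62.8) / 65.6 * 100 = 4.27%

4.27


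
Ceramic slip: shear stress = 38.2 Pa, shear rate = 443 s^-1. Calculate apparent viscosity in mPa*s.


eta = tau/gamma * 1000 = 38.2/443 * 1000 = 86.2 mPa*s

86.2


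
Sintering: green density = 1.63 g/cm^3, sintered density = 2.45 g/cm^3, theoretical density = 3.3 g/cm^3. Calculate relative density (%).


Relative = 2.45 / 3.3 * 100 = 74.2%

74.2


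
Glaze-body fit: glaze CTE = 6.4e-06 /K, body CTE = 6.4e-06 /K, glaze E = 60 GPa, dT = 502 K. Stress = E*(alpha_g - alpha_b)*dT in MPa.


Stress = 60*1000*(6.4e-06 - 6.4e-06)*502 = 0.0 MPa

0.0


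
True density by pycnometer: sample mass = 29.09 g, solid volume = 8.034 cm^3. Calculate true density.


TD = 29.09 / 8.034 = 3.621 g/cm^3

3.621


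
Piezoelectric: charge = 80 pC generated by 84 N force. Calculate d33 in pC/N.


d33 = 80 / 84 = 1.0 pC/N

1.0


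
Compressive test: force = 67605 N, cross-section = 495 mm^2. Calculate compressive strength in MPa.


CS = 67605 / 495 = 136.6 MPa

136.6


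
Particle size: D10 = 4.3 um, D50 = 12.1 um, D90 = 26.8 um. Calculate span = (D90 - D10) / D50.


Span = (26.8 - 4.3) / 12.1 = 22.5 / 12.1 = 1.86

1.86


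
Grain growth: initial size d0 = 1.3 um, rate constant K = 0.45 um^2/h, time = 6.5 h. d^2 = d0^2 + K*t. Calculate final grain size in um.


d^2 = 1.3^2 + 0.45*6.5 = 4.615
d = sqrt(4.615) = 2.15 um

2.15


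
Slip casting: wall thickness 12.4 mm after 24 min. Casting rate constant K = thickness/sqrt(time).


K = 12.4 / sqrt(24) = 12.4 / 4.899 = 2.531 mm/min^0.5

2.531


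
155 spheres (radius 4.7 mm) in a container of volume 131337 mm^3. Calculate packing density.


V_sphere = 4/3*pi*4.7^3 = 434.8928 mm^3
Total V = 155*434.8928 = 67408.384 mm^3
PD = 67408.384 / 131337 = 0.513

0.513


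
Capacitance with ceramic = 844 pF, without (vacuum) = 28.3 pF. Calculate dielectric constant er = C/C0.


er = 844 / 28.3 = 29.82

29.82


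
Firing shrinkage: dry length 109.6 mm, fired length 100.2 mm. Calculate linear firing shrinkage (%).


FS = (109.6 - 100.2) / 109.6 * 100 = 8.58%

8.58


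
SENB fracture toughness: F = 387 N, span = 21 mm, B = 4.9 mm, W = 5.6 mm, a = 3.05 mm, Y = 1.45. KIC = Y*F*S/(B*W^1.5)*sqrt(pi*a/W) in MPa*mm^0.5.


KIC = 1.45*387*21/(4.9*5.6^1.5)*sqrt(pi*3.05/5.6) = 237.38

237.38


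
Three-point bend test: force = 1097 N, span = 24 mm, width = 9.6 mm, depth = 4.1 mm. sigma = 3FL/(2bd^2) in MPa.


sigma = 3*1097*24/(2*9.6*4.1^2) = 244.7 MPa

244.7


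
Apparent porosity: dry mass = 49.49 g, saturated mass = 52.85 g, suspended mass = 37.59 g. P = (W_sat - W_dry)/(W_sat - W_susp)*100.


P = (52.85 - 49.49) / (52.85 - 37.59) * 100 = 3.36 / 15.26 * 100 = 22.0%

22.0


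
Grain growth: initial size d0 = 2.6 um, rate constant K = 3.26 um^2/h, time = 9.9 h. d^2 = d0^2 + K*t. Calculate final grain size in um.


d^2 = 2.6^2 + 3.26*9.9 = 39.034
d = sqrt(39.034) = 6.25 um

6.25


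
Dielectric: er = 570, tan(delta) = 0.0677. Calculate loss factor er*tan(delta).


Loss = 570 * 0.0677 = 38.589

38.589


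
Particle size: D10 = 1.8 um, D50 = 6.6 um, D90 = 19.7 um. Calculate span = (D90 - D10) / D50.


Span = (19.7 - 1.8) / 6.6 = 17.9 / 6.6 = 2.712

2.712


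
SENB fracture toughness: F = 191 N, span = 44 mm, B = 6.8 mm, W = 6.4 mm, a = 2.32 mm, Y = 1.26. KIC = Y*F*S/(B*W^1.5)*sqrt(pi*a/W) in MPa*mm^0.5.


KIC = 1.26*191*44/(6.8*6.4^1.5)*sqrt(pi*2.32/6.4) = 102.64

102.64


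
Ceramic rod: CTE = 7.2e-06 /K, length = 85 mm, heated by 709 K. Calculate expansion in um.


dL = 7.2e-06 * 85 * 709 * 1000 = 433.908 um

433.908


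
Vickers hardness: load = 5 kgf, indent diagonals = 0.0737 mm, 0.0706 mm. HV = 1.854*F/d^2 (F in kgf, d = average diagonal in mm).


d_avg = (0.0737+0.0706)/2 = 0.07215 mm
HV = 1.854*5/0.07215^2 = 1781

1781


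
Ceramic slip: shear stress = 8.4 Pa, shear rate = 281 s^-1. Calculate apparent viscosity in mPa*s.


eta = tau/gamma * 1000 = 8.4/281 * 1000 = 29.9 mPa*s

29.9


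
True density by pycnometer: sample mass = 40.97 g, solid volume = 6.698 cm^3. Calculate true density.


TD = 40.97 / 6.698 = 6.117 g/cm^3

6.117


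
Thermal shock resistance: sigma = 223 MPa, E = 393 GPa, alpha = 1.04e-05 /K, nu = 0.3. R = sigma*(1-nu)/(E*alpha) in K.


R = 223*(1-0.3)/(393*1000*1.04e-05) = 38 K

38


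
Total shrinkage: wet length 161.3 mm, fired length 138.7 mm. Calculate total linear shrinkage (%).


TS = (161.3 - 138.7) / 161.3 * 100 = 14.01%

14.01


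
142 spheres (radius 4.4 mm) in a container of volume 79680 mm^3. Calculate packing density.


V_sphere = 4/3*pi*4.4^3 = 356.8179 mm^3
Total V = 142*356.8179 = 50668.1418 mm^3
PD = 50668.1418 / 79680 = 0.636

0.636


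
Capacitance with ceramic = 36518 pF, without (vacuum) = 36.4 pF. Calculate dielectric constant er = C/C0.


er = 36518 / 36.4 = 1003.24

1003.24


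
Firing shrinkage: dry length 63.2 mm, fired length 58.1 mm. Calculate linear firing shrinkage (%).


FS = (63.2 - 58.1) / 63.2 * 100 = 8.07%

8.07


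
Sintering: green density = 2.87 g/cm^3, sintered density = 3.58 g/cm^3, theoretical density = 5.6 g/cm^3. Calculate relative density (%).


Relative = 3.58 / 5.6 * 100 = 63.9%

63.9


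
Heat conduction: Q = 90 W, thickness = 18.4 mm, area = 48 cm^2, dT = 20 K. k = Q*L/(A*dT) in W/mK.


k = 90*18.4/1000/(48/10000*20) = 17.25 W/mK

17.25


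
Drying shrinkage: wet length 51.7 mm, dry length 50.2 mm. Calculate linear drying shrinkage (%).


DS = (51.7 - 50.2) / 51.7 * 100 = 2.9%

2.9


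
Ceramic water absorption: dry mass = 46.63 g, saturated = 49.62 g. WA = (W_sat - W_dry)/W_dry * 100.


WA = (49.62 - 46.63) / 46.63 * 100 = 6.41%

6.41


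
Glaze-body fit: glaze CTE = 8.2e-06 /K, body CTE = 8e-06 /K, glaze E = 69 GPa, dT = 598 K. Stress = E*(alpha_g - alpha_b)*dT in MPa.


Stress = 69*1000*(8.2e-06 - 8e-06)*598 = 8.3 MPa

8.3


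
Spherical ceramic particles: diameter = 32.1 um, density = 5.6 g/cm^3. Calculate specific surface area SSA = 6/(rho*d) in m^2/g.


SSA = 6 / (5.6 * 32.1) = 0.033 m^2/g

0.033


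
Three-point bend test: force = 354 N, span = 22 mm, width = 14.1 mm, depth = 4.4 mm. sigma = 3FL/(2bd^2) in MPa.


sigma = 3*354*22/(2*14.1*4.4^2) = 42.8 MPa

42.8


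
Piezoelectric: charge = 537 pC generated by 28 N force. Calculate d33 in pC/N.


d33 = 537 / 28 = 19.2 pC/N

19.2


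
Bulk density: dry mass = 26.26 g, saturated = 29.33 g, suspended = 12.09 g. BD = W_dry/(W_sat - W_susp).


BD = 26.26 / (29.33 - 12.09) = 26.26 / 17.24 = 1.523 g/cm^3

1.523


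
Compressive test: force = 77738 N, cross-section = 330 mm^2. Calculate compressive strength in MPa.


CS = 77738 / 330 = 235.6 MPa

235.6


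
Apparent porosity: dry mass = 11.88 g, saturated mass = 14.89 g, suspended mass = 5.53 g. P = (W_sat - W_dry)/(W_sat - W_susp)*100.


P = (14.89 - 11.88) / (14.89 - 5.53) * 100 = 3.01 / 9.36 * 100 = 32.2%

32.2


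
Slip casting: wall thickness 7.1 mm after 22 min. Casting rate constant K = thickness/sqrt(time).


K = 7.1 / sqrt(22) = 7.1 / 4.6904 = 1.514 mm/min^0.5

1.514


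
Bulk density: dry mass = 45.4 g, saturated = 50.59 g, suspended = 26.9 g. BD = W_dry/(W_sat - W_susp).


BD = 45.4 / (50.59 - 26.9) = 45.4 / 23.69 = 1.916 g/cm^3

1.916


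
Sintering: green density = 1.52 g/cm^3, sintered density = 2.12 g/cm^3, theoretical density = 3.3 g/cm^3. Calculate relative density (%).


Relative = 2.12 / 3.3 * 100 = 64.2%

64.2


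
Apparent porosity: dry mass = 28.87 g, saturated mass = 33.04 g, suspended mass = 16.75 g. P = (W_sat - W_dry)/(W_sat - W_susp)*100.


P = (33.04 - 28.87) / (33.04 - 16.75) * 100 = 4.17 / 16.29 * 100 = 25.6%

25.6


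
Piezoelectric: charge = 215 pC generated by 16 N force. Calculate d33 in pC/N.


d33 = 215 / 16 = 13.4 pC/N

13.4


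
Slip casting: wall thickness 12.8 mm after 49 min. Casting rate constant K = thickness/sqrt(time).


K = 12.8 / sqrt(49) = 12.8 / 7.0 = 1.829 mm/min^0.5

1.829


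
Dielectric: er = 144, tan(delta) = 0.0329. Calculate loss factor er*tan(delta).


Loss = 144 * 0.0329 = 4.738

4.738


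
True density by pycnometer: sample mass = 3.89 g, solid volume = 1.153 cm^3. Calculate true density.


TD = 3.89 / 1.153 = 3.374 g/cm^3

3.374


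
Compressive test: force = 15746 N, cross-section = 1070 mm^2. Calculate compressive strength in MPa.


CS = 15746 / 1070 = 14.7 MPa

14.7


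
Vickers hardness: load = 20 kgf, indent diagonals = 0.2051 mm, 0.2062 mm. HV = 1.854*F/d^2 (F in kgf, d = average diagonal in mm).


d_avg = (0.2051+0.2062)/2 = 0.20565 mm
HV = 1.854*20/0.20565^2 = 877

877


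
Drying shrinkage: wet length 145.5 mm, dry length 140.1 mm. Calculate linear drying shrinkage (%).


DS = (145.5 - 140.1) / 145.5 * 100 = 3.71%

3.71


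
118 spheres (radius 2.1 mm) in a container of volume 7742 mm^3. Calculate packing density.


V_sphere = 4/3*pi*2.1^3 = 38.7924 mm^3
Total V = 118*38.7924 = 4577.5032 mm^3
PD = 4577.5032 / 7742 = 0.591

0.591


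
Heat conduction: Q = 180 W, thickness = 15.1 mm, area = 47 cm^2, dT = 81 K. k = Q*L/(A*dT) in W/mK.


k = 180*15.1/1000/(47/10000*81) = 7.14 W/mK

7.14


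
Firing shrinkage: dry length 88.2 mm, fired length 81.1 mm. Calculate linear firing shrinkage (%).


FS = (88.2 - 81.1) / 88.2 * 100 = 8.05%

8.05


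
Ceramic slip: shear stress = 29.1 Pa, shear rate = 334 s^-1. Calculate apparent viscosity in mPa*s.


eta = tau/gamma * 1000 = 29.1/334 * 1000 = 87.1 mPa*s

87.1


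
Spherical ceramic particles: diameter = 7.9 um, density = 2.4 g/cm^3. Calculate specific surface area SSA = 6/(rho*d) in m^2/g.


SSA = 6 / (2.4 * 7.9) = 0.316 m^2/g

0.316


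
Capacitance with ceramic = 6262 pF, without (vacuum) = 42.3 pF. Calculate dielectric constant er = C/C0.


er = 6262 / 42.3 = 148.04

148.04


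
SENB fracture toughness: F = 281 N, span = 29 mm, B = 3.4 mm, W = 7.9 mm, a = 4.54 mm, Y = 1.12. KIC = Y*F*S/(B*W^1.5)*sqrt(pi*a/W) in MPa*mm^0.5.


KIC = 1.12*281*29/(3.4*7.9^1.5)*sqrt(pi*4.54/7.9) = 162.44

162.44


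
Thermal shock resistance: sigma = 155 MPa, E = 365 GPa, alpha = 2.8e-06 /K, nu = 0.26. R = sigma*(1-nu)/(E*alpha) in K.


R = 155*(1-0.26)/(365*1000*2.8e-06) = 112 K

112


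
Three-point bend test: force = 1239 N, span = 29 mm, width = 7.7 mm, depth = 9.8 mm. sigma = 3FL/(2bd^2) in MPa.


sigma = 3*1239*29/(2*7.7*9.8^2) = 72.9 MPa

72.9


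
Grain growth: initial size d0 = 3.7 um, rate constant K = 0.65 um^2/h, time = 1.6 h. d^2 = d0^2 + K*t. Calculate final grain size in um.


d^2 = 3.7^2 + 0.65*1.6 = 14.73
d = sqrt(14.73) = 3.84 um

3.84


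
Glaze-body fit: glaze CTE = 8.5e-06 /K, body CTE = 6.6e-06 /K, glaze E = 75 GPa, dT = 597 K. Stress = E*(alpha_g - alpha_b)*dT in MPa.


Stress = 75*1000*(8.5e-06 - 6.6e-06)*597 = 85.1 MPa

85.1


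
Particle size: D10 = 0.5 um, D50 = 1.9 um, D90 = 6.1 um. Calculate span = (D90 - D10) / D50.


Span = (6.1 - 0.5) / 1.9 = 5.6 / 1.9 = 2.947

2.947


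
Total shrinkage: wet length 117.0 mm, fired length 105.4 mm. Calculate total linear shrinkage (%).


TS = (117.0 - 105.4) / 117.0 * 100 = 9.91%

9.91


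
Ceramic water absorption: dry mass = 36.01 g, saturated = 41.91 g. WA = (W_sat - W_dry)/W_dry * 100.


WA = (41.91 - 36.01) / 36.01 * 100 = 16.38%

16.38


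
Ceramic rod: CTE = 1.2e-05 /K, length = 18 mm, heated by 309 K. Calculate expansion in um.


dL = 1.2e-05 * 18 * 309 * 1000 = 66.744 um

66.744


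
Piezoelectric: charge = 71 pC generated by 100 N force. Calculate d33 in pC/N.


d33 = 71 / 100 = 0.7 pC/N

0.7


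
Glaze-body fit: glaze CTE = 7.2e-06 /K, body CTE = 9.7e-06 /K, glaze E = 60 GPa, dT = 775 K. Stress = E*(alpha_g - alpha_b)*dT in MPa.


Stress = 60*1000*(7.2e-06 - 9.7e-06)*775 = -116.3 MPa

-116.3


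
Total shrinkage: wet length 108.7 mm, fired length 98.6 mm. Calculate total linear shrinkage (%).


TS = (108.7 - 98.6) / 108.7 * 100 = 9.29%

9.29


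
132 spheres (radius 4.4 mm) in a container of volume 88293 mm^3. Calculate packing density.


V_sphere = 4/3*pi*4.4^3 = 356.8179 mm^3
Total V = 132*356.8179 = 47099.9628 mm^3
PD = 47099.9628 / 88293 = 0.533

0.533


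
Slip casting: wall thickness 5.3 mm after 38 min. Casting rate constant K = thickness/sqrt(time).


K = 5.3 / sqrt(38) = 5.3 / 6.1644 = 0.86 mm/min^0.5

0.86


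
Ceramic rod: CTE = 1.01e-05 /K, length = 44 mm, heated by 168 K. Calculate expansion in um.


dL = 1.01e-05 * 44 * 168 * 1000 = 74.659 um

74.659


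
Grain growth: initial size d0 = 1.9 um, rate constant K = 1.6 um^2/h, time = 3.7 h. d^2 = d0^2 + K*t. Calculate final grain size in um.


d^2 = 1.9^2 + 1.6*3.7 = 9.53
d = sqrt(9.53) = 3.09 um

3.09


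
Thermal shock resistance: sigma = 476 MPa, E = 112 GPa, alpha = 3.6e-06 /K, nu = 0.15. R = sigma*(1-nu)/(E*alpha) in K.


R = 476*(1-0.15)/(112*1000*3.6e-06) = 1003 K

1003


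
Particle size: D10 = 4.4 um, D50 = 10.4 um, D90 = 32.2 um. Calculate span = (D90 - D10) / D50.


Span = (32.2 - 4.4) / 10.4 = 27.8 / 10.4 = 2.673

2.673


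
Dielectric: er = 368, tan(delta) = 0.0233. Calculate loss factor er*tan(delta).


Loss = 368 * 0.0233 = 8.574

8.574


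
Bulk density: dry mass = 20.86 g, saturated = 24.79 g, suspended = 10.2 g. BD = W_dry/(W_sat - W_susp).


BD = 20.86 / (24.79 - 10.2) = 20.86 / 14.59 = 1.43 g/cm^3

1.43


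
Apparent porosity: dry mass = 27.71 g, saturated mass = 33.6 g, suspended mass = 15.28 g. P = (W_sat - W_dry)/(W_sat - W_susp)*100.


P = (33.6 - 27.71) / (33.6 - 15.28) * 100 = 5.89 / 18.32 * 100 = 32.2%

32.2


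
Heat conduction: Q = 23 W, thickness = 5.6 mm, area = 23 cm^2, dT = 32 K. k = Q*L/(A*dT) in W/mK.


k = 23*5.6/1000/(23/10000*32) = 1.75 W/mK

1.75


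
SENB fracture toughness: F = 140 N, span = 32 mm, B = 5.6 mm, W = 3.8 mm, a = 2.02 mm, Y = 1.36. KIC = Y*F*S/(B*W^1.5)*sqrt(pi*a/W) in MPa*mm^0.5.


KIC = 1.36*140*32/(5.6*3.8^1.5)*sqrt(pi*2.02/3.8) = 189.81

189.81


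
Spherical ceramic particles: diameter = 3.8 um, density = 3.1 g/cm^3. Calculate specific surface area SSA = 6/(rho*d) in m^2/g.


SSA = 6 / (3.1 * 3.8) = 0.509 m^2/g

0.509


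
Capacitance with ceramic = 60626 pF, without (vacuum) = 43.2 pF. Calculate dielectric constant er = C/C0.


er = 60626 / 43.2 = 1403.38

1403.38


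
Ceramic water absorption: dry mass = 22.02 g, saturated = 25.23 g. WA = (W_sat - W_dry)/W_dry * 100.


WA = (25.23 - 22.02) / 22.02 * 100 = 14.58%

14.58


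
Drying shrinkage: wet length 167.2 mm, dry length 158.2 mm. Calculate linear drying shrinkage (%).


DS = (167.2 - 158.2) / 167.2 * 100 = 5.38%

5.38


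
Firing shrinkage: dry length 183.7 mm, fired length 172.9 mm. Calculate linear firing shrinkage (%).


FS = (183.7 - 172.9) / 183.7 * 100 = 5.88%

5.88


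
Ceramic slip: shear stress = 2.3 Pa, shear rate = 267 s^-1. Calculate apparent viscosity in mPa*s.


eta = tau/gamma * 1000 = 2.3/267 * 1000 = 8.6 mPa*s

8.6


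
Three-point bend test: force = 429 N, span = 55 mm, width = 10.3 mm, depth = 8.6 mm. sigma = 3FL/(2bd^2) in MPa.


sigma = 3*429*55/(2*10.3*8.6^2) = 46.5 MPa

46.5


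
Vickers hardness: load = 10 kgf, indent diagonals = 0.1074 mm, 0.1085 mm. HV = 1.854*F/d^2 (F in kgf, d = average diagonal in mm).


d_avg = (0.1074+0.1085)/2 = 0.10795 mm
HV = 1.854*10/0.10795^2 = 1591

1591


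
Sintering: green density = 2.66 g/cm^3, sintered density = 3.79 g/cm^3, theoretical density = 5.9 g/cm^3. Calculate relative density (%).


Relative = 3.79 / 5.9 * 100 = 64.2%

64.2


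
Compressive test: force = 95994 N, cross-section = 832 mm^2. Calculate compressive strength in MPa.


CS = 95994 / 832 = 115.4 MPa

115.4


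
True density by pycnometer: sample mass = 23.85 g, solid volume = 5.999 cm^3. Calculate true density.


TD = 23.85 / 5.999 = 3.976 g/cm^3

3.976


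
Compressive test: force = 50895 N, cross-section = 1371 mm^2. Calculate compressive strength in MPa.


CS = 50895 / 1371 = 37.1 MPa

37.1


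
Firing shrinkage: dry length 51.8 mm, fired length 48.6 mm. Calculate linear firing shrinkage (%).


FS = (51.8 - 48.6) / 51.8 * 100 = 6.18%

6.18


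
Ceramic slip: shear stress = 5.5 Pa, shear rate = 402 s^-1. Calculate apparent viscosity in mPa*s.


eta = tau/gamma * 1000 = 5.5/402 * 1000 = 13.7 mPa*s

13.7


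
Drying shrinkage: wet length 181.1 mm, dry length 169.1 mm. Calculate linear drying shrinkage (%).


DS = (181.1 - 169.1) / 181.1 * 100 = 6.63%

6.63


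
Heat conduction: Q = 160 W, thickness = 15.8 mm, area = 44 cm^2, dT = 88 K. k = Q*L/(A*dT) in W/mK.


k = 160*15.8/1000/(44/10000*88) = 6.53 W/mK

6.53


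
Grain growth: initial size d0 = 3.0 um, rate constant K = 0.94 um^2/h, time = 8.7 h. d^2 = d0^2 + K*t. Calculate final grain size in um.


d^2 = 3.0^2 + 0.94*8.7 = 17.178
d = sqrt(17.178) = 4.14 um

4.14


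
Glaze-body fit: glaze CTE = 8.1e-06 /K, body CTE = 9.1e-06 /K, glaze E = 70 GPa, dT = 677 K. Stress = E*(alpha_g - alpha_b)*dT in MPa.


Stress = 70*1000*(8.1e-06 - 9.1e-06)*677 = -47.4 MPa

-47.4


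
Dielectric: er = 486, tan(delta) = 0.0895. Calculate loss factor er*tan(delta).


Loss = 486 * 0.0895 = 43.497

43.497


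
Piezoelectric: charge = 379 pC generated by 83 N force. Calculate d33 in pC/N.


d33 = 379 / 83 = 4.6 pC/N

4.6


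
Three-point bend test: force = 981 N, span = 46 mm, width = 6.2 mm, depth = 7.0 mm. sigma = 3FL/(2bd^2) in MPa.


sigma = 3*981*46/(2*6.2*7.0^2) = 222.8 MPa

222.8


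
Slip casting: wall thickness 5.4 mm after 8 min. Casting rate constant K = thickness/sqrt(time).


K = 5.4 / sqrt(8) = 5.4 / 2.8284 = 1.909 mm/min^0.5

1.909


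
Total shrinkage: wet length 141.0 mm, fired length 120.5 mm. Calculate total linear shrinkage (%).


TS = (141.0 - 120.5) / 141.0 * 100 = 14.54%

14.54


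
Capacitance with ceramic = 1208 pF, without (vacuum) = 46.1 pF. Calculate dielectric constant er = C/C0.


er = 1208 / 46.1 = 26.2

26.2


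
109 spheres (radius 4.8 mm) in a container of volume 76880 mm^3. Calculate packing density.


V_sphere = 4/3*pi*4.8^3 = 463.2467 mm^3
Total V = 109*463.2467 = 50493.8903 mm^3
PD = 50493.8903 / 76880 = 0.657

0.657


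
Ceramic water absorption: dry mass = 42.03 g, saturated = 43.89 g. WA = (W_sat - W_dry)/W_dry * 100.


WA = (43.89 - 42.03) / 42.03 * 100 = 4.43%

4.43


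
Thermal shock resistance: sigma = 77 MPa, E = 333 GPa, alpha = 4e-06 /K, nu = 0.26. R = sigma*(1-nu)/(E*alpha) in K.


R = 77*(1-0.26)/(333*1000*4e-06) = 43 K

43


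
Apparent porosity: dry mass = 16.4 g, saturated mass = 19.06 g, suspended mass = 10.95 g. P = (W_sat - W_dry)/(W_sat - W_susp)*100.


P = (19.06 - 16.4) / (19.06 - 10.95) * 100 = 2.66 / 8.11 * 100 = 32.8%

32.8


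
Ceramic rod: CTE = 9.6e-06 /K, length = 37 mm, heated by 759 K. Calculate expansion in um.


dL = 9.6e-06 * 37 * 759 * 1000 = 269.597 um

269.597


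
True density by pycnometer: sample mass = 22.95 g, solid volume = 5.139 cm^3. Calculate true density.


TD = 22.95 / 5.139 = 4.466 g/cm^3

4.466


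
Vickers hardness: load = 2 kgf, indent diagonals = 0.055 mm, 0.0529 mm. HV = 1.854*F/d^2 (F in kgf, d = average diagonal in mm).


d_avg = (0.055+0.0529)/2 = 0.05395 mm
HV = 1.854*2/0.05395^2 = 1274

1274


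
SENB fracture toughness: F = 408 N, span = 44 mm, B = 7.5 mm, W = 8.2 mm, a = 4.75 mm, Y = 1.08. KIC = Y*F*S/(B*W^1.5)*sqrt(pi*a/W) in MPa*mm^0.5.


KIC = 1.08*408*44/(7.5*8.2^1.5)*sqrt(pi*4.75/8.2) = 148.51

148.51


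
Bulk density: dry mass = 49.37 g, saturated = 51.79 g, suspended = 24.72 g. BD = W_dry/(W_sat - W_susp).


BD = 49.37 / (51.79 - 24.72) = 49.37 / 27.07 = 1.824 g/cm^3

1.824


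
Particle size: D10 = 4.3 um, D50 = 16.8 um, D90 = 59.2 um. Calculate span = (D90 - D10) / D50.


Span = (59.2 - 4.3) / 16.8 = 54.9 / 16.8 = 3.268

3.268


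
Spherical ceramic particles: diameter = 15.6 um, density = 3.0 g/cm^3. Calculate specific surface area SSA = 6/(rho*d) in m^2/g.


SSA = 6 / (3.0 * 15.6) = 0.128 m^2/g

0.128


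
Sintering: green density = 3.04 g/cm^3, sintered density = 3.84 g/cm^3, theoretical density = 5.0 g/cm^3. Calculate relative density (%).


Relative = 3.84 / 5.0 * 100 = 76.8%

76.8


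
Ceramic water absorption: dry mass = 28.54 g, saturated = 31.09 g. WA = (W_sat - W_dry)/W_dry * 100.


WA = (31.09 - 28.54) / 28.54 * 100 = 8.93%

8.93


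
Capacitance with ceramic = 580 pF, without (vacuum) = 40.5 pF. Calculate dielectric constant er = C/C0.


er = 580 / 40.5 = 14.32

14.32


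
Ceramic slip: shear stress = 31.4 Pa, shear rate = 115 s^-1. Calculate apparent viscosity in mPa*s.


eta = tau/gamma * 1000 = 31.4/115 * 1000 = 273.0 mPa*s

273.0


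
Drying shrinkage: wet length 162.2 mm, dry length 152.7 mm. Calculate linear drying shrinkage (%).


DS = (162.2 - 152.7) / 162.2 * 100 = 5.86%

5.86


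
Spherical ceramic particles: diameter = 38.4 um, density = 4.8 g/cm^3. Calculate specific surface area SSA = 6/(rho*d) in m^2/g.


SSA = 6 / (4.8 * 38.4) = 0.033 m^2/g

0.033


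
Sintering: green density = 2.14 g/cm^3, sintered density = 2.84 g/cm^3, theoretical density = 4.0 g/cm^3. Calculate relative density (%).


Relative = 2.84 / 4.0 * 100 = 71.0%

71.0


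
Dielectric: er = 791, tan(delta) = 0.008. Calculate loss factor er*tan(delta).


Loss = 791 * 0.008 = 6.328

6.328


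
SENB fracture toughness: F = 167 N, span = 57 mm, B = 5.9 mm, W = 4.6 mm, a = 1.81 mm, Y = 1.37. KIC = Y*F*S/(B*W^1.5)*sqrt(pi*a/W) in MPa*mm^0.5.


KIC = 1.37*167*57/(5.9*4.6^1.5)*sqrt(pi*1.81/4.6) = 249.09

249.09


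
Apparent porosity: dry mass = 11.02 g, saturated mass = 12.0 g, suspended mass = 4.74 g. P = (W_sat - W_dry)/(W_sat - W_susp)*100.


P = (12.0 - 11.02) / (12.0 - 4.74) * 100 = 0.98 / 7.26 * 100 = 13.5%

13.5


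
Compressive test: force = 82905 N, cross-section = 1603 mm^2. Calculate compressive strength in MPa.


CS = 82905 / 1603 = 51.7 MPa

51.7


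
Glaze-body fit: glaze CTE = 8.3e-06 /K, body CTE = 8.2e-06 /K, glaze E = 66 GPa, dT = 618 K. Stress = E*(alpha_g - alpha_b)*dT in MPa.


Stress = 66*1000*(8.3e-06 - 8.2e-06)*618 = 4.1 MPa

4.1


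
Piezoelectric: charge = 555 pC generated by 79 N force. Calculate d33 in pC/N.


d33 = 555 / 79 = 7.0 pC/N

7.0


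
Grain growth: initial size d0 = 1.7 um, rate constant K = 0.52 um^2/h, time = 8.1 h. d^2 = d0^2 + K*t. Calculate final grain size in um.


d^2 = 1.7^2 + 0.52*8.1 = 7.102
d = sqrt(7.102) = 2.66 um

2.66


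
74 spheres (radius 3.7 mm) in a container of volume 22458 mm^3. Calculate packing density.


V_sphere = 4/3*pi*3.7^3 = 212.1748 mm^3
Total V = 74*212.1748 = 15700.9352 mm^3
PD = 15700.9352 / 22458 = 0.699

0.699


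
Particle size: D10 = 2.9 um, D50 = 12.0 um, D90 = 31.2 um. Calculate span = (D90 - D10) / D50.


Span = (31.2 - 2.9) / 12.0 = 28.3 / 12.0 = 2.358

2.358


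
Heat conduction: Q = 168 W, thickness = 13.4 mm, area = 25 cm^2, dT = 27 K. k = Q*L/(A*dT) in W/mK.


k = 168*13.4/1000/(25/10000*27) = 33.35 W/mK

33.35


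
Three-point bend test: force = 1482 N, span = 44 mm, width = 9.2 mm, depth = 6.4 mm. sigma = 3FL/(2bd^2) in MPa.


sigma = 3*1482*44/(2*9.2*6.4^2) = 259.6 MPa

259.6


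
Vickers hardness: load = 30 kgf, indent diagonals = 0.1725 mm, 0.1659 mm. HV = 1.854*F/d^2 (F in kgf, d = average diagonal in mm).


d_avg = (0.1725+0.1659)/2 = 0.1692 mm
HV = 1.854*30/0.1692^2 = 1943

1943


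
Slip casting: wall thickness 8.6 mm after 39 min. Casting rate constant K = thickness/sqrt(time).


K = 8.6 / sqrt(39) = 8.6 / 6.245 = 1.377 mm/min^0.5

1.377


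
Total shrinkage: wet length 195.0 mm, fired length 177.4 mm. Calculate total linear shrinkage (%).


TS = (195.0 - 177.4) / 195.0 * 100 = 9.03%

9.03


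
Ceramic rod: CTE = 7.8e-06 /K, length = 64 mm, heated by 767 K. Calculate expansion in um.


dL = 7.8e-06 * 64 * 767 * 1000 = 382.886 um

382.886


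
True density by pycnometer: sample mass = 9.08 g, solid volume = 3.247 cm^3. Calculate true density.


TD = 9.08 / 3.247 = 2.796 g/cm^3

2.796


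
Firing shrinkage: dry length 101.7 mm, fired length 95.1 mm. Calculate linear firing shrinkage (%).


FS = (101.7 - 95.1) / 101.7 * 100 = 6.49%

6.49


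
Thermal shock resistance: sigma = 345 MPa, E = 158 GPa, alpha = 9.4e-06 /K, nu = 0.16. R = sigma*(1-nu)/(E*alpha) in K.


R = 345*(1-0.16)/(158*1000*9.4e-06) = 195 K

195


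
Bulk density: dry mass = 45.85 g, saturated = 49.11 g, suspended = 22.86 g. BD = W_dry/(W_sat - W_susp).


BD = 45.85 / (49.11 - 22.86) = 45.85 / 26.25 = 1.747 g/cm^3

1.747


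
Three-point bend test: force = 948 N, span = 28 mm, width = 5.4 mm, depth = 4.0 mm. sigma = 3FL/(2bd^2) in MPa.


sigma = 3*948*28/(2*5.4*4.0^2) = 460.8 MPa

460.8


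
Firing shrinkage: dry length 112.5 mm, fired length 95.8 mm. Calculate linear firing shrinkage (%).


FS = (112.5 - 95.8) / 112.5 * 100 = 14.84%

14.84


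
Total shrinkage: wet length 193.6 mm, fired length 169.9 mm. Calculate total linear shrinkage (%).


TS = (193.6 - 169.9) / 193.6 * 100 = 12.24%

12.24


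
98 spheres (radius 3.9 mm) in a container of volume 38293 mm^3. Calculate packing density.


V_sphere = 4/3*pi*3.9^3 = 248.4748 mm^3
Total V = 98*248.4748 = 24350.5304 mm^3
PD = 24350.5304 / 38293 = 0.636

0.636


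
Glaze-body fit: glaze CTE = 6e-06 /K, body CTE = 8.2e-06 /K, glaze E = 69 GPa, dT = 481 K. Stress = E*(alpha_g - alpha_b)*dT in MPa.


Stress = 69*1000*(6e-06 - 8.2e-06)*481 = -73.0 MPa

-73.0


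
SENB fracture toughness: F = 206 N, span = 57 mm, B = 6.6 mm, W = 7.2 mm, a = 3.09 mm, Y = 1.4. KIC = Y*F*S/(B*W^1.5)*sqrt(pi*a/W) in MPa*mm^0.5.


KIC = 1.4*206*57/(6.6*7.2^1.5)*sqrt(pi*3.09/7.2) = 149.7

149.7


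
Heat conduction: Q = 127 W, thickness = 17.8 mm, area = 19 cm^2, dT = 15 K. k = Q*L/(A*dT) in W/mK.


k = 127*17.8/1000/(19/10000*15) = 79.32 W/mK

79.32


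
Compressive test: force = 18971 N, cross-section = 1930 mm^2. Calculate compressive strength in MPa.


CS = 18971 / 1930 = 9.8 MPa

9.8


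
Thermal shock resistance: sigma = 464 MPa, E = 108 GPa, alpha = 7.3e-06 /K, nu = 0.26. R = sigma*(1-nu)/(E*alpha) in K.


R = 464*(1-0.26)/(108*1000*7.3e-06) = 436 K

436


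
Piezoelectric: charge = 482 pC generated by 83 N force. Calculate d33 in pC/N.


d33 = 482 / 83 = 5.8 pC/N

5.8


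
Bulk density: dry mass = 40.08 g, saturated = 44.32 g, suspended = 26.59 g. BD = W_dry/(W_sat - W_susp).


BD = 40.08 / (44.32 - 26.59) = 40.08 / 17.73 = 2.261 g/cm^3

2.261


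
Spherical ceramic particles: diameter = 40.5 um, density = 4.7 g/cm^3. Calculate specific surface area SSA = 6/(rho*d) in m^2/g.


SSA = 6 / (4.7 * 40.5) = 0.032 m^2/g

0.032


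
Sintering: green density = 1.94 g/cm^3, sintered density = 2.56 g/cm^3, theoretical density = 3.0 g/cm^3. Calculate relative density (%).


Relative = 2.56 / 3.0 * 100 = 85.3%

85.3


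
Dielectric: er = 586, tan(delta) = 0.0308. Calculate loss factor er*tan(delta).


Loss = 586 * 0.0308 = 18.049

18.049


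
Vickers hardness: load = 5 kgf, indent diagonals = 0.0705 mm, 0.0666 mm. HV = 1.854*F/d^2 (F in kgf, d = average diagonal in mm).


d_avg = (0.0705+0.0666)/2 = 0.06855 mm
HV = 1.854*5/0.06855^2 = 1973

1973


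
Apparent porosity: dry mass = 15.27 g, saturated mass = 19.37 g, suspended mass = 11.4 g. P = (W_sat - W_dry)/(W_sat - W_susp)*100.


P = (19.37 - 15.27) / (19.37 - 11.4) * 100 = 4.1 / 7.97 * 100 = 51.4%

51.4


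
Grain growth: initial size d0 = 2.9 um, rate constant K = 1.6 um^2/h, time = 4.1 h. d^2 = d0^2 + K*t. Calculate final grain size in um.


d^2 = 2.9^2 + 1.6*4.1 = 14.97
d = sqrt(14.97) = 3.87 um

3.87


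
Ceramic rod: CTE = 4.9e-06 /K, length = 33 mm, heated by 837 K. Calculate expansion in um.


dL = 4.9e-06 * 33 * 837 * 1000 = 135.343 um

135.343


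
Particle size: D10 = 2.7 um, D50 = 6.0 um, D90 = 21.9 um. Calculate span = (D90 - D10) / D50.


Span = (21.9 - 2.7) / 6.0 = 19.2 / 6.0 = 3.2

3.2


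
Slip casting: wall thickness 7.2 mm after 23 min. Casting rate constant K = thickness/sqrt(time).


K = 7.2 / sqrt(23) = 7.2 / 4.7958 = 1.501 mm/min^0.5

1.501


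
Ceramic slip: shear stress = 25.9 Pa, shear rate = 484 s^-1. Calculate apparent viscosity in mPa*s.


eta = tau/gamma * 1000 = 25.9/484 * 1000 = 53.5 mPa*s

53.5


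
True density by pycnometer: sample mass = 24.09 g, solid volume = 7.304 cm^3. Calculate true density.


TD = 24.09 / 7.304 = 3.298 g/cm^3

3.298


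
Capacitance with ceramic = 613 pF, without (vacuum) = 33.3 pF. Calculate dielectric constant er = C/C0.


er = 613 / 33.3 = 18.41

18.41


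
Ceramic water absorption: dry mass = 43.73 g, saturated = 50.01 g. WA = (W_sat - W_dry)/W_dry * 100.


WA = (50.01 - 43.73) / 43.73 * 100 = 14.36%

14.36


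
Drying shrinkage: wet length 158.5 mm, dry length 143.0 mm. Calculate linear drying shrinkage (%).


DS = (158.5 - 143.0) / 158.5 * 100 = 9.78%

9.78


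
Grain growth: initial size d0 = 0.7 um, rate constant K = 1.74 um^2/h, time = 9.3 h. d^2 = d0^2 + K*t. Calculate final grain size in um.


d^2 = 0.7^2 + 1.74*9.3 = 16.672
d = sqrt(16.672) = 4.08 um

4.08


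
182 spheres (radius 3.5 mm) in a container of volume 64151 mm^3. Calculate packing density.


V_sphere = 4/3*pi*3.5^3 = 179.5944 mm^3
Total V = 182*179.5944 = 32686.1808 mm^3
PD = 32686.1808 / 64151 = 0.51

0.51


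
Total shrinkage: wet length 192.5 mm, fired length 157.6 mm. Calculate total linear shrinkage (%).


TS = (192.5 - 157.6) / 192.5 * 100 = 18.13%

18.13


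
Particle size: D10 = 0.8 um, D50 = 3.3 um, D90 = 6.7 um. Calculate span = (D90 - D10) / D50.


Span = (6.7 - 0.8) / 3.3 = 5.9 / 3.3 = 1.788

1.788


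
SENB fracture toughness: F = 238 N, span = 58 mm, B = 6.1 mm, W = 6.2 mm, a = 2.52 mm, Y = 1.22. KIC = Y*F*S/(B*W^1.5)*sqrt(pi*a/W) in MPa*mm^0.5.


KIC = 1.22*238*58/(6.1*6.2^1.5)*sqrt(pi*2.52/6.2) = 202.08

202.08


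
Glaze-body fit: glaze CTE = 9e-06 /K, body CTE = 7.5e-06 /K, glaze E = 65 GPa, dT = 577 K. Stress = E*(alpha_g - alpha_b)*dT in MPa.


Stress = 65*1000*(9e-06 - 7.5e-06)*577 = 56.3 MPa

56.3


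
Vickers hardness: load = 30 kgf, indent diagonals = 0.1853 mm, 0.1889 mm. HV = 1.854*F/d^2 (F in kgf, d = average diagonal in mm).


d_avg = (0.1853+0.1889)/2 = 0.1871 mm
HV = 1.854*30/0.1871^2 = 1589

1589


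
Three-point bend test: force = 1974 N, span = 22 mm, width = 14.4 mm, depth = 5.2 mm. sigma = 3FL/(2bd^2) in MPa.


sigma = 3*1974*22/(2*14.4*5.2^2) = 167.3 MPa

167.3


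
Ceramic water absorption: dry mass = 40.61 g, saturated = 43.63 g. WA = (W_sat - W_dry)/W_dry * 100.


WA = (43.63 - 40.61) / 40.61 * 100 = 7.44%

7.44


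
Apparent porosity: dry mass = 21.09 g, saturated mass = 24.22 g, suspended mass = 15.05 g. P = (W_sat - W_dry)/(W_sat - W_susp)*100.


P = (24.22 - 21.09) / (24.22 - 15.05) * 100 = 3.13 / 9.17 * 100 = 34.1%

34.1


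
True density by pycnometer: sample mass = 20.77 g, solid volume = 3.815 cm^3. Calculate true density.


TD = 20.77 / 3.815 = 5.444 g/cm^3

5.444


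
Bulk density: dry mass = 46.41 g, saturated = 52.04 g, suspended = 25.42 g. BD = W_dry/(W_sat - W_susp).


BD = 46.41 / (52.04 - 25.42) = 46.41 / 26.62 = 1.743 g/cm^3

1.743


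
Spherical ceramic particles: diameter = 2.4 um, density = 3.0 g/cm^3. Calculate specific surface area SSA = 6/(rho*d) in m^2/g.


SSA = 6 / (3.0 * 2.4) = 0.833 m^2/g

0.833


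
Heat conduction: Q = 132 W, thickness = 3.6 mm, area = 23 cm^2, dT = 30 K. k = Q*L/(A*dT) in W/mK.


k = 132*3.6/1000/(23/10000*30) = 6.89 W/mK

6.89


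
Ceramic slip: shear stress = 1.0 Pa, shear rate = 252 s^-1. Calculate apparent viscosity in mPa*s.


eta = tau/gamma * 1000 = 1.0/252 * 1000 = 4.0 mPa*s

4.0


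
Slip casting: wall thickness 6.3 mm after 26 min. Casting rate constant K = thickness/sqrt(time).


K = 6.3 / sqrt(26) = 6.3 / 5.099 = 1.236 mm/min^0.5

1.236


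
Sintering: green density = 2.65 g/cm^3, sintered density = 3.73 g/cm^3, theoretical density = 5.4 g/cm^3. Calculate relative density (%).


Relative = 3.73 / 5.4 * 100 = 69.1%

69.1


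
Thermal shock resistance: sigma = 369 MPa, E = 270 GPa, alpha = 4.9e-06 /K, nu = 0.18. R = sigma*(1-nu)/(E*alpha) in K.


R = 369*(1-0.18)/(270*1000*4.9e-06) = 229 K

229


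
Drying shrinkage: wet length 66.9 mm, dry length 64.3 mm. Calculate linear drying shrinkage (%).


DS = (66.9 - 64.3) / 66.9 * 100 = 3.89%

3.89


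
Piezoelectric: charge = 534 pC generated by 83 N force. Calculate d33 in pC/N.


d33 = 534 / 83 = 6.4 pC/N

6.4


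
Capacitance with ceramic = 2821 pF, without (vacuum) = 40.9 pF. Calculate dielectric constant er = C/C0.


er = 2821 / 40.9 = 68.97

68.97


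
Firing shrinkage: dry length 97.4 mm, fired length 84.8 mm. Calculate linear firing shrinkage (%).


FS = (97.4 - 84.8) / 97.4 * 100 = 12.94%

12.94


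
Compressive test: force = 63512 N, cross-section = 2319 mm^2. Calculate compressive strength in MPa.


CS = 63512 / 2319 = 27.4 MPa

27.4


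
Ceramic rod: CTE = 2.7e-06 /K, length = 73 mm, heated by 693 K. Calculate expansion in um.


dL = 2.7e-06 * 73 * 693 * 1000 = 136.59 um

136.59


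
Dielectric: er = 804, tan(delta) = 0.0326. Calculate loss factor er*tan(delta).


Loss = 804 * 0.0326 = 26.21

26.21


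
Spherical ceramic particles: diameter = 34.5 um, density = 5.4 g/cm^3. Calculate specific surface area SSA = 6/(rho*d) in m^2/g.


SSA = 6 / (5.4 * 34.5) = 0.032 m^2/g

0.032


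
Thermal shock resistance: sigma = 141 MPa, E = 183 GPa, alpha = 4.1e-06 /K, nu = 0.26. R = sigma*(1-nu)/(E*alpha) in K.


R = 141*(1-0.26)/(183*1000*4.1e-06) = 139 K

139


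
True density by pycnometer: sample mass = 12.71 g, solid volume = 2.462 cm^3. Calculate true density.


TD = 12.71 / 2.462 = 5.162 g/cm^3

5.162


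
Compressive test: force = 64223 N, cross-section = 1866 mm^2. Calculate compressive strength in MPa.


CS = 64223 / 1866 = 34.4 MPa

34.4


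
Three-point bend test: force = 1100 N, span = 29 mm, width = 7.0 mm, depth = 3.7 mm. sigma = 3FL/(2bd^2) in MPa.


sigma = 3*1100*29/(2*7.0*3.7^2) = 499.3 MPa

499.3


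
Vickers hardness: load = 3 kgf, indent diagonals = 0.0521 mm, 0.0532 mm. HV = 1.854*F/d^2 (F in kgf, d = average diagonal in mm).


d_avg = (0.0521+0.0532)/2 = 0.05265 mm
HV = 1.854*3/0.05265^2 = 2006

2006


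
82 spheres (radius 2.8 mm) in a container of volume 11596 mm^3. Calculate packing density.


V_sphere = 4/3*pi*2.8^3 = 91.9523 mm^3
Total V = 82*91.9523 = 7540.0886 mm^3
PD = 7540.0886 / 11596 = 0.65

0.65


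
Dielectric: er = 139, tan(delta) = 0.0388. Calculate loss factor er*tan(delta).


Loss = 139 * 0.0388 = 5.393

5.393


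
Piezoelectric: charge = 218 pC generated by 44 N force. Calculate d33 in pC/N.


d33 = 218 / 44 = 5.0 pC/N

5.0


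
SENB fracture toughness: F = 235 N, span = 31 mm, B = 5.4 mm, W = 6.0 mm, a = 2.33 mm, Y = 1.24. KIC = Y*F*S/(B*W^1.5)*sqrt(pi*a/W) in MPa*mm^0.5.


KIC = 1.24*235*31/(5.4*6.0^1.5)*sqrt(pi*2.33/6.0) = 125.72

125.72


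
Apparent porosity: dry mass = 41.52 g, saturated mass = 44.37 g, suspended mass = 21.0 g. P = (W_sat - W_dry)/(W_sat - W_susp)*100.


P = (44.37 - 41.52) / (44.37 - 21.0) * 100 = 2.85 / 23.37 * 100 = 12.2%

12.2


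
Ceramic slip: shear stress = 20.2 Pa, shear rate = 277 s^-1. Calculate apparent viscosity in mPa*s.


eta = tau/gamma * 1000 = 20.2/277 * 1000 = 72.9 mPa*s

72.9


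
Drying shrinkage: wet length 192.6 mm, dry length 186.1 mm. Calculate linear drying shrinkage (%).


DS = (192.6 - 186.1) / 192.6 * 100 = 3.37%

3.37


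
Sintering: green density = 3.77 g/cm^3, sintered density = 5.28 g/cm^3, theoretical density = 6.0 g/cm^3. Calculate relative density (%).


Relative = 5.28 / 6.0 * 100 = 88.0%

88.0


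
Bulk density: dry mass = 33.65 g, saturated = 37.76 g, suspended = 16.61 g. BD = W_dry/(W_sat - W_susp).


BD = 33.65 / (37.76 - 16.61) = 33.65 / 21.15 = 1.591 g/cm^3

1.591


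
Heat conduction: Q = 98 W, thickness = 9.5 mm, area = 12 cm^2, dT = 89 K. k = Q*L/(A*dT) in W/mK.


k = 98*9.5/1000/(12/10000*89) = 8.72 W/mK

8.72


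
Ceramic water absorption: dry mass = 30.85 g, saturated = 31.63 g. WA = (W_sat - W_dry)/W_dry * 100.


WA = (31.63 - 30.85) / 30.85 * 100 = 2.53%

2.53


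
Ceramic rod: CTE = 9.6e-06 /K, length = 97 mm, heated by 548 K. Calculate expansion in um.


dL = 9.6e-06 * 97 * 548 * 1000 = 510.298 um

510.298


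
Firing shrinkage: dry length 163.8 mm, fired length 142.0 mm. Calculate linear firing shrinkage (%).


FS = (163.8 - 142.0) / 163.8 * 100 = 13.31%

13.31


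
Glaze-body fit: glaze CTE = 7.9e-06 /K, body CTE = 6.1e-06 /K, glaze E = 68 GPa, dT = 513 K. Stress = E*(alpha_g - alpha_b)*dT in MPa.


Stress = 68*1000*(7.9e-06 - 6.1e-06)*513 = 62.8 MPa

62.8


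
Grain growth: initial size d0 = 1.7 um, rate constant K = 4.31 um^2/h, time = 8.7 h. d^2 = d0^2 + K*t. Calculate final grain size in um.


d^2 = 1.7^2 + 4.31*8.7 = 40.387
d = sqrt(40.387) = 6.36 um

6.36
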